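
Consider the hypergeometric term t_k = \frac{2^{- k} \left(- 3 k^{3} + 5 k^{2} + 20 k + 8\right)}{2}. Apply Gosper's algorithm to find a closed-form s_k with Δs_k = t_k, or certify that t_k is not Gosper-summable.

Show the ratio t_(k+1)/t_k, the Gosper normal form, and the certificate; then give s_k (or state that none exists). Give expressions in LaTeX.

Compute t_(k+1)/t_k: get (3*k**3 + 4*k**2 - 21*k - 30)/(2*(3*k**3 - 5*k**2 - 20*k - 8)).
Gosper form: A/B · C(k+1)/C(k) with A=1/2, B=1, C=k**3 - 5*k**2/3 - 20*k/3 - 8/3.
Solve (1/2)·f(k+1) − (1)·f(k) = k**3 - 5*k**2/3 - 20*k/3 - 8/3.
Degrees (0,0,3) ⇒ d ≤ 3.
Solving with deg f ≤ 3: f(k) = -2*(k - 1)*(k + 1)*(3*k + 4)/3.
R(k) = B(k−1)·f(k)/C(k) = -2*(k - 1)*(k + 1)*(3*k + 4)/(3*k**3 - 5*k**2 - 20*k - 8); s_k = R·t_k = (3*k**3 + 4*k**2 - 3*k - 4)/2**k.
s_(k+1) − s_k = (-3*k**3 + 5*k**2 + 20*k + 8)/(2*2**k) = t_k.

s_k = 2^{- k} \left(3 k^{3} + 4 k^{2} - 3 k - 4\right)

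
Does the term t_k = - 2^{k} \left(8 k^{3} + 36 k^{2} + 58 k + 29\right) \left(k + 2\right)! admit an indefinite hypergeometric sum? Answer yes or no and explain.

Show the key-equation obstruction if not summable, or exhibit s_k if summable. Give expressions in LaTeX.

Yes. s_k = - 2^{k} \left(4 k^{2} + 1\right) \left(k + 2\right)!.

Ratio r(k) = 2*(8*k**4 + 84*k**3 + 334*k**2 + 593*k + 393)/(8*k**3 + 36*k**2 + 58*k + 29).
So A=2*k + 6 and B=1, with C=k**3 + 9*k**2/2 + 29*k/4 + 29/8.
Solve (2*k + 6)·f(k+1) − (1)·f(k) = k**3 + 9*k**2/2 + 29*k/4 + 29/8.
deg f ≤ 2 (via 1,0,3).
Coefficient equations give f(k) = (4*k**2 + 1)/8.
Then R = B(k−1)f/C = (4*k**2 + 1)/(8*k**3 + 36*k**2 + 58*k + 29), so s_k = R(k)·t_k = -2**k*(4*k**2 + 1)*factorial(k + 2).
s_(k+1) − s_k = -2**k*(8*k**3 + 36*k**2 + 58*k + 29)*factorial(k + 2) = t_k.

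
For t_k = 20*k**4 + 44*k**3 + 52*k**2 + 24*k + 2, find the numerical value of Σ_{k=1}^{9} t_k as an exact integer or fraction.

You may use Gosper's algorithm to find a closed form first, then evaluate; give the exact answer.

Σ = 411678

Compute t_(k+1)/t_k: get (10*k**4 + 62*k**3 + 152*k**2 + 170*k + 71)/(10*k**4 + 22*k**3 + 26*k**2 + 12*k + 1).
Factor: A=1; B=1; C=k**4 + 11*k**3/5 + 13*k**2/5 + 6*k/5 + 1/10.
Set up (1)·f(k+1) − (1)·f(k) − (k**4 + 11*k**3/5 + 13*k**2/5 + 6*k/5 + 1/10) = 0.
From deg A=0, deg B=0, deg C=4: d=5.
Solving with deg f ≤ 5: f(k) = k*(4*k**4 + k**3 + 2*k**2 - 3*k - 2)/20.
Certificate R = B(k−1)f/C = k*(4*k**4 + k**3 + 2*k**2 - 3*k - 2)/(2*(10*k**4 + 22*k**3 + 26*k**2 + 12*k + 1)) gives s_k = k*(4*k**4 + k**3 + 2*k**2 - 3*k - 2).
s_(k+1) − s_k = 20*k**4 + 44*k**3 + 52*k**2 + 24*k + 2 = t_k.
Sum = s_(10) − s_(1); s_(10) = 411680, s_(1) = 2 ⇒ 411678.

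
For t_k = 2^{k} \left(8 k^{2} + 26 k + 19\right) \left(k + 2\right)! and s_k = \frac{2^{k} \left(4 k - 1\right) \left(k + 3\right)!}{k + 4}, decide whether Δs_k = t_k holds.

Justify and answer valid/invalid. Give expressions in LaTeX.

Invalid: residual - \frac{2^{k} \left(8 k^{3} + 58 k^{2} + 119 k + 77\right) \left(k + 2\right)!}{\left(k + 4\right) \left(k + 5\right)} ≠ 0.

s_(k+1) = 2**(k + 1)*(4*k + 3)*factorial(k + 4)/(k + 5)
s_(k+1) − s_k = 2**k*(8*k**3 + 66*k**2 + 157*k + 101)*factorial(k + 3)/((k + 4)*(k + 5))
(s_(k+1) − s_k) − t_k = -2**k*(8*k**3 + 58*k**2 + 119*k + 77)*factorial(k + 2)/((k + 4)*(k + 5))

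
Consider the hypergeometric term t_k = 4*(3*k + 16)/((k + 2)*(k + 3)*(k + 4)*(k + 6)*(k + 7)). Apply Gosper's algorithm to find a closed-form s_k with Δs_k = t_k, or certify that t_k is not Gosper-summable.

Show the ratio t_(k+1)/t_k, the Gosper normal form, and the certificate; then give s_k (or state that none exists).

r(k) = (k + 2)*(k + 6)*(3*k + 19)/((k + 5)*(k + 8)*(3*k + 16)) after simplifying.
Gosper form: A/B · C(k+1)/C(k) with A=k + 2, B=k + 8, C=k**2 + 31*k/3 + 80/3.
Set up (k + 2)·f(k+1) − (k + 7)·f(k) − (k**2 + 31*k/3 + 80/3) = 0.
deg f ≤ 5 (via 1,1,2).
Coefficient equations give f(k) = k*(k + 4)*(k + 5)*(k**2 + 11*k + 36)/108.
Get s_k = R·t_k = k*(k**2 + 11*k + 36)/(9*(k**3 + 11*k**2 + 36*k + 36)) with R(k) = B(k−1)f(k)/C(k) = k*(k + 4)*(k + 7)*(k**2 + 11*k + 36)/(36*(3*k + 16)).
Check: Δs_k = 4*(3*k + 16)/(k**5 + 22*k**4 + 185*k**3 + 740*k**2 + 1404*k + 1008). ✓

s_k = k*(k**2 + 11*k + 36)/(9*(k**3 + 11*k**2 + 36*k + 36))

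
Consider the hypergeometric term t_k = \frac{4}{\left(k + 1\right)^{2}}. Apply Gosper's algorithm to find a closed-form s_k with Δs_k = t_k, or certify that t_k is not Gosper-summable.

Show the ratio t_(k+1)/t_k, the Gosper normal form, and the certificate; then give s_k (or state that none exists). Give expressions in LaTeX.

Step 1: r(k) = (k + 1)**2/(k + 2)**2.
Take A(k)=k**2 + 2*k + 1, B(k)=k**2 + 4*k + 4, C(k)=1.
Key eq: (k**2 + 2*k + 1)·f(k+1) = (k**2 + 2*k + 1)·f(k) + (1).
d = 0 from the (2,2,0) case.
f = c0 ⇒ A·f(k+1) − B(k−1)·f(k) − C = -1. The system {-1 = 0} is inconsistent; no antidifference.

none (Gosper's algorithm certifies no s_k)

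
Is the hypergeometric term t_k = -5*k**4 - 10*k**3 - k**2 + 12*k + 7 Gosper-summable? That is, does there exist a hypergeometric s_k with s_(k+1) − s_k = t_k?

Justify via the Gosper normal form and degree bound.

Ratio r(k) = (5*k**4 + 30*k**3 + 61*k**2 + 40*k - 3)/(5*k**4 + 10*k**3 + k**2 - 12*k - 7).
Factor: A=1; B=1; C=k**4 + 2*k**3 + k**2/5 - 12*k/5 - 7/5.
f must satisfy (1)·f(k+1) − (1)·f(k) = k**4 + 2*k**3 + k**2/5 - 12*k/5 - 7/5.
deg f ≤ 5 (via 0,0,4).
Solve for f: f(k) = k*(k**4 - 3*k**2 - 4*k - 1)/5 (degree 5 ≤ 5).
Then R = B(k−1)f/C = k*(k**4 - 3*k**2 - 4*k - 1)/(5*k**4 + 10*k**3 + k**2 - 12*k - 7), so s_k = R(k)·t_k = k*(-k**4 + 3*k**2 + 4*k + 1).
Δs = -5*k**4 - 10*k**3 - k**2 + 12*k + 7, as required.

Yes. s_k = k*(-k**4 + 3*k**2 + 4*k + 1).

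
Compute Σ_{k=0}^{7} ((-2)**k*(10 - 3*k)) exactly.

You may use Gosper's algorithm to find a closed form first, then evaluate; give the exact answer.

t_(k+1)/t_k = 2*(7 - 3*k)/(3*k - 10).
Take A(k)=-2, B(k)=1, C(k)=k - 10/3.
Set up (-2)·f(k+1) − (1)·f(k) − (k - 10/3) = 0.
d = 1 from the (0,0,1) case.
Solving with deg f ≤ 1: f(k) = -(k - 4)/3.
So s_k = (B(k−1)f/C)·t_k = (-(k - 4)/(3*k - 10))·t_k = (-2)**k*(k - 4).
Check: Δs_k = (-2)**k*(10 - 3*k). ✓
Σ_(k=0)^(7) t_k = s_(8) − s_(0) = 1024 − (-4) = 1028.

Σ = 1028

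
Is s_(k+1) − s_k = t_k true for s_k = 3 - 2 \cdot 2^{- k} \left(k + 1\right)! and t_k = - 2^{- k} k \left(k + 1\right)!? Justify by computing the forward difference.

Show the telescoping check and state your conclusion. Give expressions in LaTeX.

Valid: the claim telescopes to t_k.

s_(k+1) = -2*2**(-k - 1)*factorial(k + 2) + 3
s_(k+1) − s_k = -k*factorial(k + 1)/2**k
(s_(k+1) − s_k) − t_k = 0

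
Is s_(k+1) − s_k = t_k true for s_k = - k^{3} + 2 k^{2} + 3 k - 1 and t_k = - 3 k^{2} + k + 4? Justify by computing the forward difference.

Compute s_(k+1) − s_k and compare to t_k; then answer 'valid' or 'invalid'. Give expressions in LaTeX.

valid; difference matches t_k

s_(k+1) = -k**3 - k**2 + 4*k + 3
s_(k+1) − s_k = -3*k**2 + k + 4
(s_(k+1) − s_k) − t_k = 0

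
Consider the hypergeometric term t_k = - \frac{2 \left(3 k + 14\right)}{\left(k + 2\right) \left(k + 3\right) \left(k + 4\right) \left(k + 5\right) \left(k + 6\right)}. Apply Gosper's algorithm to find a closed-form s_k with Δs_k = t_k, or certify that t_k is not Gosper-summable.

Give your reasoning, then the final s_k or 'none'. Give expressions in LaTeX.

Ratio r(k) = (k + 2)*(3*k + 17)/((k + 7)*(3*k + 14)).
A = k + 2, B = k + 7, C = k + 14/3.
f must satisfy (k + 2)·f(k+1) − (k + 6)·f(k) = k + 14/3.
From deg A=1, deg B=1, deg C=1: d=4.
Solve for f: f(k) = k*(k + 4)*(k**2 + 10*k + 31)/90 (degree 4 ≤ 4).
Certificate R = B(k−1)f/C = k*(k + 4)*(k + 6)*(k**2 + 10*k + 31)/(30*(3*k + 14)) gives s_k = k*(-k**2 - 10*k - 31)/(15*(k**3 + 10*k**2 + 31*k + 30)).
Verify: 2*(-3*k - 14)/(k**5 + 20*k**4 + 155*k**3 + 580*k**2 + 1044*k + 720) matches t_k.

s_k = \frac{k \left(- k^{2} - 10 k - 31\right)}{15 \left(k^{3} + 10 k^{2} + 31 k + 30\right)}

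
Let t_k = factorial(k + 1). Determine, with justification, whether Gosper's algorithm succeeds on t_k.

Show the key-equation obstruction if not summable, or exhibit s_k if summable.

No; the degree bound rules out any f.

The ratio is k + 2.
Gosper form: A/B · C(k+1)/C(k) with A=k + 2, B=1, C=1.
f must satisfy (k + 2)·f(k+1) − (1)·f(k) = 1.
From deg A=1, deg B=0, deg C=0: d=-1.
d = -1 < 0 ⇒ no nonzero polynomial f; not summable.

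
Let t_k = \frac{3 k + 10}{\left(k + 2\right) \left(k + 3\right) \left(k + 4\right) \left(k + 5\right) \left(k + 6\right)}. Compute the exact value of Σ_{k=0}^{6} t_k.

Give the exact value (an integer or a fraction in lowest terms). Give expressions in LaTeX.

Σ = 287/11880

t_(k+1)/t_k = (k + 2)*(3*k + 13)/((k + 7)*(3*k + 10)).
Normal form (A,B,C) = (k + 2, k + 7, k + 10/3).
Need (k + 2)·f(k+1) − (k + 6)·f(k) = k + 10/3.
Bound: deg f ≤ 4.
A polynomial solution: f(k) = k*(k + 3)*(k**2 + 11*k + 38)/120.
So s_k = (B(k−1)f/C)·t_k = (k*(k + 3)*(k + 6)*(k**2 + 11*k + 38)/(40*(3*k + 10)))·t_k = k*(k**2 + 11*k + 38)/(40*(k**3 + 11*k**2 + 38*k + 40)).
Verify: (3*k + 10)/(k**5 + 20*k**4 + 155*k**3 + 580*k**2 + 1044*k + 720) matches t_k.
Σ_(k=0)^(6) t_k = s_(7) − s_(0) = 287/11880 − (0) = 287/11880.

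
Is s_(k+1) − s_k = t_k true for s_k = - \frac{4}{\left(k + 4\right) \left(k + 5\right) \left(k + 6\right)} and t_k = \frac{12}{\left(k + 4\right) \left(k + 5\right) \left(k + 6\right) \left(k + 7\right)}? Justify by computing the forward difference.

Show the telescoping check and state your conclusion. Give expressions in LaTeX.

valid; difference matches t_k

s_(k+1) = -4/((k + 5)*(k + 6)*(k + 7))
s_(k+1) − s_k = 12/((k + 4)*(k + 5)*(k + 6)*(k + 7))
(s_(k+1) − s_k) − t_k = 0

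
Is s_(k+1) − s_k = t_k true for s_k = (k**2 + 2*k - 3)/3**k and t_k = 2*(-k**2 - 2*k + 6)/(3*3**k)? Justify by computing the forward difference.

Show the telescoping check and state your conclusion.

Invalid: residual (2*k - 3)/(3*3**k) ≠ 0.

s_(k+1) = k*(k + 4)/(3*3**k)
s_(k+1) − s_k = (-2*k**2 - 2*k + 9)/(3*3**k)
(s_(k+1) − s_k) − t_k = (2*k - 3)/(3*3**k)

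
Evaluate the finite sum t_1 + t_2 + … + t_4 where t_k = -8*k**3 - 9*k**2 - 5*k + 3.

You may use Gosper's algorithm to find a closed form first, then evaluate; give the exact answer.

r(k) = (8*k**3 + 33*k**2 + 47*k + 19)/(8*k**3 + 9*k**2 + 5*k - 3) after simplifying.
A = 1, B = 1, C = k**3 + 9*k**2/8 + 5*k/8 - 3/8.
f must satisfy (1)·f(k+1) − (1)·f(k) = k**3 + 9*k**2/8 + 5*k/8 - 3/8.
Bound: deg f ≤ 4.
A polynomial solution: f(k) = k*(2*k**3 - k**2 - 4)/8.
R(k) = B(k−1)·f(k)/C(k) = k*(2*k**3 - k**2 - 4)/(8*k**3 + 9*k**2 + 5*k - 3); s_k = R·t_k = k*(-2*k**3 + k**2 + 4).
Verify: -8*k**3 - 9*k**2 - 5*k + 3 matches t_k.
Σ_(k=1)^(4) t_k = s_(5) − s_(1) = -1105 − (3) = -1108.

Σ = -1108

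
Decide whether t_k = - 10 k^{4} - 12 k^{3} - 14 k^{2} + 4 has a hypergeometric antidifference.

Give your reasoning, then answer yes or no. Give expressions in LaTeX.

Compute t_(k+1)/t_k: get (5*k**4 + 26*k**3 + 55*k**2 + 52*k + 16)/(5*k**4 + 6*k**3 + 7*k**2 - 2).
Take A(k)=1, B(k)=1, C(k)=k**4 + 6*k**3/5 + 7*k**2/5 - 2/5.
Key eq: (1)·f(k+1) = (1)·f(k) + (k**4 + 6*k**3/5 + 7*k**2/5 - 2/5).
Bound: deg f ≤ 5.
A polynomial solution: f(k) = k*(k**4 - k**3 + k**2 - 2*k - 1)/5.
Certificate R = B(k−1)f/C = k*(k**4 - k**3 + k**2 - 2*k - 1)/(5*k**4 + 6*k**3 + 7*k**2 - 2) gives s_k = 2*k*(-k**4 + k**3 - k**2 + 2*k + 1).
Verify: -10*k**4 - 12*k**3 - 14*k**2 + 4 matches t_k.

Yes. s_k = 2 k \left(- k^{4} + k^{3} - k^{2} + 2 k + 1\right).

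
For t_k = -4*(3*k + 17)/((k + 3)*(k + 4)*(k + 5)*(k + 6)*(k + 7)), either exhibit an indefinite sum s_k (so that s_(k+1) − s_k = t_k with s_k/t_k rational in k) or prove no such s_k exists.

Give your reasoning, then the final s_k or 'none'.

s_k = k*(-k**2 - 13*k - 54)/(18*(k**3 + 13*k**2 + 54*k + 72))

t_(k+1)/t_k = (k + 3)*(3*k + 20)/((k + 8)*(3*k + 17)).
Gosper form: A/B · C(k+1)/C(k) with A=k + 3, B=k + 8, C=k + 17/3.
Solve (k + 3)·f(k+1) − (k + 7)·f(k) = k + 17/3.
Degrees (1,1,1) ⇒ d ≤ 4.
Solving with deg f ≤ 4: f(k) = k*(k + 5)*(k**2 + 13*k + 54)/216.
R(k) = B(k−1)·f(k)/C(k) = k*(k + 5)*(k + 7)*(k**2 + 13*k + 54)/(72*(3*k + 17)); s_k = R·t_k = k*(-k**2 - 13*k - 54)/(18*(k**3 + 13*k**2 + 54*k + 72)).
s_(k+1) − s_k = 4*(-3*k - 17)/(k**5 + 25*k**4 + 245*k**3 + 1175*k**2 + 2754*k + 2520) = t_k.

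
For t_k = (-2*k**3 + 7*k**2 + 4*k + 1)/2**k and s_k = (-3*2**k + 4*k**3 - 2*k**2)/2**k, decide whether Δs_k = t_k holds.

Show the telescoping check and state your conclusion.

Valid — Δs_k = t_k.

s_(k+1) = (-3*2**k + 2*(k + 1)**3 - (k + 1)**2)/2**k
s_(k+1) − s_k = (-2*k**3 + 7*k**2 + 4*k + 1)/2**k
(s_(k+1) − s_k) − t_k = 0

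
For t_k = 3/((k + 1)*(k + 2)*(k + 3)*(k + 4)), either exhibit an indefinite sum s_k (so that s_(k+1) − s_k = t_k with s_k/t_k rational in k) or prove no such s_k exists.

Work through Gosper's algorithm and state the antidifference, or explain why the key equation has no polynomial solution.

s_k = k*(k**2 + 6*k + 11)/(6*(k + 1)*(k + 2)*(k + 3))

The ratio is (k + 1)/(k + 5).
A = k + 1, B = k + 5, C = 1.
f must satisfy (k + 1)·f(k+1) − (k + 4)·f(k) = 1.
deg f ≤ 3 (via 1,1,0).
Match coefficients ⇒ f(k) = k*(k**2 + 6*k + 11)/18.
Then R = B(k−1)f/C = k*(k + 4)*(k**2 + 6*k + 11)/18, so s_k = R(k)·t_k = k*(k**2 + 6*k + 11)/(6*(k + 1)*(k + 2)*(k + 3)).
Δs = 3/(k**4 + 10*k**3 + 35*k**2 + 50*k + 24), as required.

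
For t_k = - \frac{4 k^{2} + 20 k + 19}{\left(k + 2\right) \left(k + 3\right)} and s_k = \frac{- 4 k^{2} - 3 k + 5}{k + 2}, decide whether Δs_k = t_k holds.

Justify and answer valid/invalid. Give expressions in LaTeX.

s_(k+1) = (-3*k - 4*(k + 1)**2 + 2)/(k + 3)
s_(k+1) − s_k = (-4*k**2 - 20*k - 19)/(k**2 + 5*k + 6)
(s_(k+1) − s_k) − t_k = 0

Valid — Δs_k = t_k.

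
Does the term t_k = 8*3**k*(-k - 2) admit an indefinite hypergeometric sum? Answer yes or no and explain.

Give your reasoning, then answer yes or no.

Yes. s_k = 3**k*(-4*k - 2).

Step 1: r(k) = 3*(k + 3)/(k + 2).
Gosper form: A/B · C(k+1)/C(k) with A=3, B=1, C=k + 2.
Need (3)·f(k+1) − (1)·f(k) = k + 2.
Bound: deg f ≤ 1.
A polynomial solution: f(k) = (2*k + 1)/4.
So s_k = (B(k−1)f/C)·t_k = ((2*k + 1)/(4*(k + 2)))·t_k = 3**k*(-4*k - 2).
Δs = 8*3**k*(-k - 2), as required.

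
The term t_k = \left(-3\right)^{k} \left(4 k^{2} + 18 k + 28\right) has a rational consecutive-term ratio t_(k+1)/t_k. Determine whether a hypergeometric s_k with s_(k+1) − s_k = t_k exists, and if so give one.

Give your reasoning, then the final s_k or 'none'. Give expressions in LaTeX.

s_k = \left(-3\right)^{k} \left(- k^{2} - 3 k - 4\right)

Compute t_(k+1)/t_k: get 3*(-2*k**2 - 13*k - 25)/(2*k**2 + 9*k + 14).
Factor: A=-3; B=1; C=k**2 + 9*k/2 + 7.
f must satisfy (-3)·f(k+1) − (1)·f(k) = k**2 + 9*k/2 + 7.
deg f ≤ 2 (via 0,0,2).
Match coefficients ⇒ f(k) = -(k**2 + 3*k + 4)/4.
Get s_k = R·t_k = (-3)**k*(-k**2 - 3*k - 4) with R(k) = B(k−1)f(k)/C(k) = -(k**2 + 3*k + 4)/(2*(2*k**2 + 9*k + 14)).
Verify: (-3)**k*(4*k**2 + 18*k + 28) matches t_k.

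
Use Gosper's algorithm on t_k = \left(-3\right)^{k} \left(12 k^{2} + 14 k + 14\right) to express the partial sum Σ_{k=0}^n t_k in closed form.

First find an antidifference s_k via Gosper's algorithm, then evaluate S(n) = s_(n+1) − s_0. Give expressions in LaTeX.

Step 1: r(k) = 3*(-6*k**2 - 19*k - 20)/(6*k**2 + 7*k + 7).
A = -3, B = 1, C = k**2 + 7*k/6 + 7/6.
Set up (-3)·f(k+1) − (1)·f(k) − (k**2 + 7*k/6 + 7/6) = 0.
Bound: deg f ≤ 2.
Coefficient equations give f(k) = -(3*k**2 - k + 2)/12.
R(k) = B(k−1)·f(k)/C(k) = -(3*k**2 - k + 2)/(2*(6*k**2 + 7*k + 7)); s_k = R·t_k = (-3)**k*(-3*k**2 + k - 2).
Δs = (-3)**k*(12*k**2 + 14*k + 14), as required.
s_(n+1) = 3*(-3)**n*(3*n**2 + 5*n + 4) and s_(0) = -2, so S(n) = 9*(-3)**n*n**2 + 15*(-3)**n*n + 12*(-3)**n + 2.

S(n) = 9 \left(-3\right)^{n} n^{2} + 15 \left(-3\right)^{n} n + 12 \left(-3\right)^{n} + 2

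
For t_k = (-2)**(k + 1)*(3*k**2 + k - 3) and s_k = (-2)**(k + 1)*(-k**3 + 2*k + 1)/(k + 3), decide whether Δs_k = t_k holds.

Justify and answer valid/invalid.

Invalid: residual (-2)**(k + 2)*(3*k**3 + 11*k**2 - k - 10)/(k**2 + 7*k + 12) ≠ 0.

s_(k+1) = (-2)**(k + 2)*(2*k - (k + 1)**3 + 3)/(k + 4)
s_(k+1) − s_k = (-2)**(k + 1)*(3*k**4 + 16*k**3 + 18*k**2 - 7*k - 16)/(k**2 + 7*k + 12)
(s_(k+1) − s_k) − t_k = (-2)**(k + 2)*(3*k**3 + 11*k**2 - k - 10)/(k**2 + 7*k + 12)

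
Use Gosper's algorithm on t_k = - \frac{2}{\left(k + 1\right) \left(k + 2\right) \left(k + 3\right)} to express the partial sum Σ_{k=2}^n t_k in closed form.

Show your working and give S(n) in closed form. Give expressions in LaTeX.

t_(k+1)/t_k = (k + 1)/(k + 4).
Gosper form: A/B · C(k+1)/C(k) with A=k + 1, B=k + 4, C=1.
f must satisfy (k + 1)·f(k+1) − (k + 3)·f(k) = 1.
Degrees (1,1,0) ⇒ d ≤ 2.
A polynomial solution: f(k) = k*(k + 3)/4.
Get s_k = R·t_k = k*(-k - 3)/(2*(k + 1)*(k + 2)) with R(k) = B(k−1)f(k)/C(k) = k*(k + 3)**2/4.
Verify: -2/(k**3 + 6*k**2 + 11*k + 6) matches t_k.
Evaluate: s_(n+1) = (-n**2 - 5*n - 4)/(2*(n**2 + 5*n + 6)); subtract s_(2) = -5/12 ⇒ S(n) = (-n**2 - 5*n + 6)/(12*(n**2 + 5*n + 6)).

S(n) = \frac{- n^{2} - 5 n + 6}{12 \left(n^{2} + 5 n + 6\right)}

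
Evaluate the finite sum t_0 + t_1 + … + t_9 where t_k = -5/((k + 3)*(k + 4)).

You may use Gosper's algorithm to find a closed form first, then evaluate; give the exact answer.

Ratio r(k) = (k + 3)/(k + 5).
Take A(k)=k + 3, B(k)=k + 5, C(k)=1.
Key eq: (k + 3)·f(k+1) = (k + 4)·f(k) + (1).
Bound: deg f ≤ 1.
Coefficient equations give f(k) = k/3.
Certificate R = B(k−1)f/C = k*(k + 4)/3 gives s_k = -5*k/(3*k + 9).
Verify: -5/(k**2 + 7*k + 12) matches t_k.
Σ_(k=0)^(9) t_k = s_(10) − s_(0) = -50/39 − (0) = -50/39.

Σ = -50/39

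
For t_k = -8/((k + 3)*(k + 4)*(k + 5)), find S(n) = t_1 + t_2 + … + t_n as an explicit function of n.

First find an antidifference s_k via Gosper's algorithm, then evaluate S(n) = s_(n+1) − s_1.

S(n) = n*(-n - 9)/(5*(n**2 + 9*n + 20))

t_(k+1)/t_k = (k + 3)/(k + 6).
Normal form (A,B,C) = (k + 3, k + 6, 1).
f must satisfy (k + 3)·f(k+1) − (k + 5)·f(k) = 1.
From deg A=1, deg B=1, deg C=0: d=2.
Match coefficients ⇒ f(k) = k*(k + 7)/24.
Get s_k = R·t_k = k*(-k - 7)/(3*(k + 3)*(k + 4)) with R(k) = B(k−1)f(k)/C(k) = k*(k + 5)*(k + 7)/24.
Check: Δs_k = -8/(k**3 + 12*k**2 + 47*k + 60). ✓
Σ_(k=1)^n t_k = s_(n+1) − s_(1) = ((-n**2 - 9*n - 8)/(3*(n**2 + 9*n + 20))) − (-2/15), i.e. n*(-n - 9)/(5*(n**2 + 9*n + 20)).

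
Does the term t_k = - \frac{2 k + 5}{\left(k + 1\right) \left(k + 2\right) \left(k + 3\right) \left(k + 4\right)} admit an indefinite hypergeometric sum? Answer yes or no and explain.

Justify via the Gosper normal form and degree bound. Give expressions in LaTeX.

Yes. s_k = \frac{k \left(- k - 4\right)}{3 \left(k^{2} + 4 k + 3\right)}.

Compute t_(k+1)/t_k: get (k + 1)*(2*k + 7)/((k + 5)*(2*k + 5)).
A = k + 1, B = k + 5, C = k + 5/2.
Set up (k + 1)·f(k+1) − (k + 4)·f(k) − (k + 5/2) = 0.
deg f ≤ 3 (via 1,1,1).
A polynomial solution: f(k) = k*(k + 2)*(k + 4)/6.
Certificate R = B(k−1)f/C = k*(k + 2)*(k + 4)**2/(3*(2*k + 5)) gives s_k = k*(-k - 4)/(3*(k**2 + 4*k + 3)).
Δs = (-2*k - 5)/(k**4 + 10*k**3 + 35*k**2 + 50*k + 24), as required.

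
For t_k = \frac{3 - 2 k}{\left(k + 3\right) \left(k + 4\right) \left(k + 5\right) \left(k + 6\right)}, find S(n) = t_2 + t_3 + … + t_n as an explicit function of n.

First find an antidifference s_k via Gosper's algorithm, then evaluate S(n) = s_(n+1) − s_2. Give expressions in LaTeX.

r(k) = (k + 3)*(2*k - 1)/((k + 7)*(2*k - 3)) after simplifying.
Take A(k)=k + 3, B(k)=k + 7, C(k)=k - 3/2.
Set up (k + 3)·f(k+1) − (k + 6)·f(k) − (k - 3/2) = 0.
From deg A=1, deg B=1, deg C=1: d=3.
Solving with deg f ≤ 3: f(k) = -k/2.
R(k) = B(k−1)·f(k)/C(k) = -k*(k + 6)/(2*k - 3); s_k = R·t_k = k/((k + 3)*(k + 4)*(k + 5)).
Check: Δs_k = (3 - 2*k)/(k**4 + 18*k**3 + 119*k**2 + 342*k + 360). ✓
Σ_(k=2)^n t_k = s_(n+1) − s_(2) = ((n + 1)/(n**3 + 15*n**2 + 74*n + 120)) − (1/105), i.e. (-n**3 - 15*n**2 + 31*n - 15)/(105*(n**3 + 15*n**2 + 74*n + 120)).

S(n) = \frac{- n^{3} - 15 n^{2} + 31 n - 15}{105 \left(n^{3} + 15 n^{2} + 74 n + 120\right)}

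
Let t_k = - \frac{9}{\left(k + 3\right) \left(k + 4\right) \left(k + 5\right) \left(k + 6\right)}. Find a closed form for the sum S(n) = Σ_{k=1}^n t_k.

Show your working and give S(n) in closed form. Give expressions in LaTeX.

Compute t_(k+1)/t_k: get (k + 3)/(k + 7).
A = k + 3, B = k + 7, C = 1.
f must satisfy (k + 3)·f(k+1) − (k + 6)·f(k) = 1.
d = 3 from the (1,1,0) case.
Solving with deg f ≤ 3: f(k) = k*(k**2 + 12*k + 47)/180.
Then R = B(k−1)f/C = k*(k + 6)*(k**2 + 12*k + 47)/180, so s_k = R(k)·t_k = k*(-k**2 - 12*k - 47)/(20*(k + 3)*(k + 4)*(k + 5)).
s_(k+1) − s_k = -9/(k**4 + 18*k**3 + 119*k**2 + 342*k + 360) = t_k.
Telescope: S(n) = s_(n+1) − s_(1) = (-n**3 - 15*n**2 - 74*n - 60)/(20*(n**3 + 15*n**2 + 74*n + 120)) − (-1/40) = n*(-n**2 - 15*n - 74)/(40*(n**3 + 15*n**2 + 74*n + 120)).

S(n) = \frac{n \left(- n^{2} - 15 n - 74\right)}{40 \left(n^{3} + 15 n^{2} + 74 n + 120\right)}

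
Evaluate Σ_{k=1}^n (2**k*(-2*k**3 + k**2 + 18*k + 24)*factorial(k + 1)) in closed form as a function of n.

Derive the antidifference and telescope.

t_(k+1)/t_k = 2*(2*k**4 + 9*k**3 - 4*k**2 - 69*k - 82)/(2*k**3 - k**2 - 18*k - 24).
A = 2*k + 4, B = 1, C = k**3 - k**2/2 - 9*k - 12.
Solve (2*k + 4)·f(k+1) − (1)·f(k) = k**3 - k**2/2 - 9*k - 12.
Bound: deg f ≤ 2.
Solving with deg f ≤ 2: f(k) = (k**2 - 4*k - 4)/2.
Certificate R = B(k−1)f/C = (k**2 - 4*k - 4)/(2*k**3 - k**2 - 18*k - 24) gives s_k = 2**k*(-k**2 + 4*k + 4)*factorial(k + 1).
Verify: 2**k*(-2*k**3 + k**2 + 18*k + 24)*factorial(k + 1) matches t_k.
Telescope: S(n) = s_(n+1) − s_(1) = 2**(n + 1)*(-n**2 + 2*n + 7)*factorial(n + 2) − (28) = -2*2**n*n**4*factorial(n) - 2*2**n*n**3*factorial(n) + 22*2**n*n**2*factorial(n) + 50*2**n*n*factorial(n) + 28*2**n*factorial(n) - 28.

S(n) = -2*2**n*n**4*factorial(n) - 2*2**n*n**3*factorial(n) + 22*2**n*n**2*factorial(n) + 50*2**n*n*factorial(n) + 28*2**n*factorial(n) - 28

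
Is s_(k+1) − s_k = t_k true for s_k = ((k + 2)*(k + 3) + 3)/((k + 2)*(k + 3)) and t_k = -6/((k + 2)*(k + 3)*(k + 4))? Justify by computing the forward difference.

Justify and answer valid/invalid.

valid; difference matches t_k

s_(k+1) = ((k + 3)*(k + 4) + 3)/((k + 3)*(k + 4))
s_(k+1) − s_k = -6/(k**3 + 9*k**2 + 26*k + 24)
(s_(k+1) − s_k) − t_k = 0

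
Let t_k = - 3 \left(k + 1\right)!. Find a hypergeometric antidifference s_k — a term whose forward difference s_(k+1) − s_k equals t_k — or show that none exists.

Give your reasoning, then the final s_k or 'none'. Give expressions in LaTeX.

The ratio is k + 2.
Gosper form: A/B · C(k+1)/C(k) with A=k + 2, B=1, C=1.
f must satisfy (k + 2)·f(k+1) − (1)·f(k) = 1.
Bound: deg f ≤ -1.
Negative degree bound (-1): no f exists, t_k not Gosper-summable.

none — t_k is not Gosper-summable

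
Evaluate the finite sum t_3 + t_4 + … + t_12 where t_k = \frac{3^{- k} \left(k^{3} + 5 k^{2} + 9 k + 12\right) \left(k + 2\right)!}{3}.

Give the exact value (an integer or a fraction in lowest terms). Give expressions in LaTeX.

Σ = 41257197640/243

Ratio r(k) = (k**4 + 11*k**3 + 46*k**2 + 93*k + 81)/(3*(k**3 + 5*k**2 + 9*k + 12)).
A = k/3 + 1, B = 1, C = k**3 + 5*k**2 + 9*k + 12.
Key eq: (k/3 + 1)·f(k+1) = (1)·f(k) + (k**3 + 5*k**2 + 9*k + 12).
Bound: deg f ≤ 2.
Solving with deg f ≤ 2: f(k) = 3*(k**2 + 3*k - 1).
So s_k = (B(k−1)f/C)·t_k = (3*(k**2 + 3*k - 1)/(k**3 + 5*k**2 + 9*k + 12))·t_k = (k**2 + 3*k - 1)*factorial(k + 2)/3**k.
Δs = (k**3 + 5*k**2 + 9*k + 12)*factorial(k + 2)/(3*3**k), as required.
Evaluate s at k=13 and k=3: 41257216000/243 and 680/9; difference 41257197640/243.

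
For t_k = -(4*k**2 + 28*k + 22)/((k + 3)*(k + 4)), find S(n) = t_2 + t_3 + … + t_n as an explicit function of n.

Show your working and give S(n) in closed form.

Step 1: r(k) = (k + 3)*(14*k + 2*(k + 1)**2 + 25)/((k + 5)*(2*k**2 + 14*k + 11)).
Normal form (A,B,C) = (k + 3, k + 5, k**2 + 7*k + 11/2).
Solve (k + 3)·f(k+1) − (k + 4)·f(k) = k**2 + 7*k + 11/2.
d = 2 from the (1,1,2) case.
Solving with deg f ≤ 2: f(k) = k*(6*k + 5)/6.
So s_k = (B(k−1)f/C)·t_k = (k*(k + 4)*(6*k + 5)/(3*(2*k**2 + 14*k + 11)))·t_k = -2*k*(6*k + 5)/(3*k + 9).
Δs = 2*(-2*k**2 - 14*k - 11)/(k**2 + 7*k + 12), as required.
s_(n+1) = 2*(-6*n**2 - 17*n - 11)/(3*(n + 4)) and s_(2) = -68/15, so S(n) = 2*(-10*n**2 - 17*n + 27)/(5*(n + 4)).

S(n) = 2*(-10*n**2 - 17*n + 27)/(5*(n + 4))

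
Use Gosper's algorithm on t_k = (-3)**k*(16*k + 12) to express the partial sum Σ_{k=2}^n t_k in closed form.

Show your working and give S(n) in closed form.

t_(k+1)/t_k = 3*(-4*k - 7)/(4*k + 3).
Gosper form: A/B · C(k+1)/C(k) with A=-3, B=1, C=k + 3/4.
Solve (-3)·f(k+1) − (1)·f(k) = k + 3/4.
Bound: deg f ≤ 1.
Coefficient equations give f(k) = -k/4.
Get s_k = R·t_k = -4*(-3)**k*k with R(k) = B(k−1)f(k)/C(k) = -k/(4*k + 3).
Verify: (-3)**k*(16*k + 12) matches t_k.
Evaluate: s_(n+1) = 12*(-3)**n*(n + 1); subtract s_(2) = -72 ⇒ S(n) = 12*(-3)**n*n + 12*(-3)**n + 72.

S(n) = 12*(-3)**n*n + 12*(-3)**n + 72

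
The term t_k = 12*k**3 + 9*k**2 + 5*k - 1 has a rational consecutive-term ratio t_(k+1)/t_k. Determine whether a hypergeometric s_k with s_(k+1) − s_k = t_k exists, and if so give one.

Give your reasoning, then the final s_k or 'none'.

Ratio r(k) = (12*k**3 + 45*k**2 + 59*k + 25)/(12*k**3 + 9*k**2 + 5*k - 1).
So A=1 and B=1, with C=k**3 + 3*k**2/4 + 5*k/12 - 1/12.
f must satisfy (1)·f(k+1) − (1)·f(k) = k**3 + 3*k**2/4 + 5*k/12 - 1/12.
d = 4 from the (0,0,3) case.
A polynomial solution: f(k) = k*(3*k**3 - 3*k**2 + k - 2)/12.
R(k) = B(k−1)·f(k)/C(k) = k*(3*k**3 - 3*k**2 + k - 2)/(12*k**3 + 9*k**2 + 5*k - 1); s_k = R·t_k = k*(3*k**3 - 3*k**2 + k - 2).
Verify: 12*k**3 + 9*k**2 + 5*k - 1 matches t_k.

s_k = k*(3*k**3 - 3*k**2 + k - 2)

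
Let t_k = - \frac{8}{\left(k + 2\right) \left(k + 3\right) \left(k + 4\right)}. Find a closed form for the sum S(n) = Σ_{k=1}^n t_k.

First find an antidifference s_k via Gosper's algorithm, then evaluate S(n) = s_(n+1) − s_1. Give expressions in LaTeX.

The ratio is (k + 2)/(k + 5).
Normal form (A,B,C) = (k + 2, k + 5, 1).
Set up (k + 2)·f(k+1) − (k + 4)·f(k) − (1) = 0.
Bound: deg f ≤ 2.
A polynomial solution: f(k) = k*(k + 5)/12.
Get s_k = R·t_k = 2*k*(-k - 5)/(3*(k + 2)*(k + 3)) with R(k) = B(k−1)f(k)/C(k) = k*(k + 4)*(k + 5)/12.
Verify: -8/(k**3 + 9*k**2 + 26*k + 24) matches t_k.
Σ_(k=1)^n t_k = s_(n+1) − s_(1) = (2*(-n**2 - 7*n - 6)/(3*(n**2 + 7*n + 12))) − (-1/3), i.e. n*(-n - 7)/(3*(n**2 + 7*n + 12)).

S(n) = \frac{n \left(- n - 7\right)}{3 \left(n^{2} + 7 n + 12\right)}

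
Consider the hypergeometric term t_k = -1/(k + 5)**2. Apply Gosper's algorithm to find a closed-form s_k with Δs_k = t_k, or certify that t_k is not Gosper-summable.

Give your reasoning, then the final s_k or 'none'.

The ratio is (k + 5)**2/(k + 6)**2.
Normal form (A,B,C) = (k**2 + 10*k + 25, k**2 + 12*k + 36, 1).
Key eq: (k**2 + 10*k + 25)·f(k+1) = (k**2 + 10*k + 25)·f(k) + (1).
Degrees (2,2,0) ⇒ d ≤ 0.
Put f(k) = c0: A·f(k+1) − B(k−1)·f(k) − C = -1; need -1 = 0 — inconsistent ⇒ no f, not summable.

not Gosper-summable; s_k does not exist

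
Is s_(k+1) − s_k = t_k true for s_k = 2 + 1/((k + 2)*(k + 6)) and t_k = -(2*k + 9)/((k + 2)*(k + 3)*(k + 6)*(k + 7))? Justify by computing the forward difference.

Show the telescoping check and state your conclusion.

Valid — Δs_k = t_k.

s_(k+1) = 2 + 1/((k + 3)*(k + 7))
s_(k+1) − s_k = (-2*k - 9)/(k**4 + 18*k**3 + 113*k**2 + 288*k + 252)
(s_(k+1) − s_k) − t_k = 0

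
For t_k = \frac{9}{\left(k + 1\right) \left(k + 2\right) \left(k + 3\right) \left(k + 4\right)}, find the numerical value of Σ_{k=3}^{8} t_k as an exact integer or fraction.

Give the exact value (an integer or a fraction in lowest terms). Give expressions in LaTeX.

Σ = 1/44

t_(k+1)/t_k = (k + 1)/(k + 5).
Gosper form: A/B · C(k+1)/C(k) with A=k + 1, B=k + 5, C=1.
Set up (k + 1)·f(k+1) − (k + 4)·f(k) − (1) = 0.
From deg A=1, deg B=1, deg C=0: d=3.
Solving with deg f ≤ 3: f(k) = k*(k**2 + 6*k + 11)/18.
Certificate R = B(k−1)f/C = k*(k + 4)*(k**2 + 6*k + 11)/18 gives s_k = k*(k**2 + 6*k + 11)/(2*(k + 1)*(k + 2)*(k + 3)).
s_(k+1) − s_k = 9/(k**4 + 10*k**3 + 35*k**2 + 50*k + 24) = t_k.
Evaluate s at k=9 and k=3: 219/440 and 19/40; difference 1/44.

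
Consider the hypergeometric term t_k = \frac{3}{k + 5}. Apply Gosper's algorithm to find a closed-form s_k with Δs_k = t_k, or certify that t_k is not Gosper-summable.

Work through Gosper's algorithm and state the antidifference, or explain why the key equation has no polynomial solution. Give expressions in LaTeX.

none (Gosper's algorithm certifies no s_k)

r(k) = (k + 5)/(k + 6) after simplifying.
Normal form (A,B,C) = (k + 5, k + 6, 1).
Need (k + 5)·f(k+1) − (k + 5)·f(k) = 1.
d = 0 from the (1,1,0) case.
Write f(k) = c0. Then LHS − RHS = -1, requiring -1 = 0: contradictory. No certificate.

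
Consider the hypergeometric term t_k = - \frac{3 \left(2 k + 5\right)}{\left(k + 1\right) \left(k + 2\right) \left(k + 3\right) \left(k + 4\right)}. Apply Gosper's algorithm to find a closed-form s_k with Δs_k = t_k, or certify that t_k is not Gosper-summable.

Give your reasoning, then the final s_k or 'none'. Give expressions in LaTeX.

s_k = \frac{k \left(- k - 4\right)}{k^{2} + 4 k + 3}

Ratio r(k) = (k + 1)*(2*k + 7)/((k + 5)*(2*k + 5)).
A = k + 1, B = k + 5, C = k + 5/2.
Set up (k + 1)·f(k+1) − (k + 4)·f(k) − (k + 5/2) = 0.
Bound: deg f ≤ 3.
A polynomial solution: f(k) = k*(k + 2)*(k + 4)/6.
Get s_k = R·t_k = k*(-k - 4)/(k**2 + 4*k + 3) with R(k) = B(k−1)f(k)/C(k) = k*(k + 2)*(k + 4)**2/(3*(2*k + 5)).
Δs = 3*(-2*k - 5)/(k**4 + 10*k**3 + 35*k**2 + 50*k + 24), as required.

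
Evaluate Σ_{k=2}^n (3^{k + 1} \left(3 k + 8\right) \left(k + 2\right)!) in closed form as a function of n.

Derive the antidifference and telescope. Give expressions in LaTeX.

Compute t_(k+1)/t_k: get 3*(k + 3)*(3*k + 11)/(3*k + 8).
Normal form (A,B,C) = (3*k + 9, 1, k + 8/3).
Set up (3*k + 9)·f(k+1) − (1)·f(k) − (k + 8/3) = 0.
deg f ≤ 0 (via 1,0,1).
Solve for f: f(k) = 1/3 (degree 0 ≤ 0).
Get s_k = R·t_k = 3**(k + 1)*factorial(k + 2) with R(k) = B(k−1)f(k)/C(k) = 1/(3*k + 8).
Δs = 3**(k + 1)*(3*k + 8)*factorial(k + 2), as required.
s_(n+1) = 3**(n + 2)*factorial(n + 3) and s_(2) = 648, so S(n) = 9*3**n*factorial(n + 3) - 648.

S(n) = 9 \cdot 3^{n} \left(n + 3\right)! - 648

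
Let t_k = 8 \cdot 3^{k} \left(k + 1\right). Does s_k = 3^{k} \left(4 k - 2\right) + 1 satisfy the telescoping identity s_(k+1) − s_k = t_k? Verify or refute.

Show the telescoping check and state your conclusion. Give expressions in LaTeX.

valid (s_(k+1) − s_k reduces to t_k)

s_(k+1) = 3**(k + 1)*(4*k + 2) + 1
s_(k+1) − s_k = 8*3**k*(k + 1)
(s_(k+1) − s_k) − t_k = 0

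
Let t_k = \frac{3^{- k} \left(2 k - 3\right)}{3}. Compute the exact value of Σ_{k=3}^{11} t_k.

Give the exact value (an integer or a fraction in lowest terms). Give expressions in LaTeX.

Σ = 39355/531441

t_(k+1)/t_k = (2*k - 1)/(3*(2*k - 3)).
Gosper form: A/B · C(k+1)/C(k) with A=1/3, B=1, C=k - 3/2.
f must satisfy (1/3)·f(k+1) − (1)·f(k) = k - 3/2.
Degrees (0,0,1) ⇒ d ≤ 1.
Match coefficients ⇒ f(k) = -3*(k - 1)/2.
So s_k = (B(k−1)f/C)·t_k = (-3*(k - 1)/(2*k - 3))·t_k = (1 - k)/3**k.
Δs = (2*k - 3)/(3*3**k), as required.
Evaluate s at k=12 and k=3: -11/531441 and -2/27; difference 39355/531441.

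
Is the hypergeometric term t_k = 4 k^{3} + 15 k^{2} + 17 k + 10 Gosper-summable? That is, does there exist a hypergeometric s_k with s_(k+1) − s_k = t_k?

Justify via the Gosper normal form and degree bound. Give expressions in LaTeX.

Yes. s_k = k \left(k^{3} + 3 k^{2} + 2 k + 4\right).

Compute t_(k+1)/t_k: get (4*k**3 + 27*k**2 + 59*k + 46)/(4*k**3 + 15*k**2 + 17*k + 10).
So A=1 and B=1, with C=k**3 + 15*k**2/4 + 17*k/4 + 5/2.
Set up (1)·f(k+1) − (1)·f(k) − (k**3 + 15*k**2/4 + 17*k/4 + 5/2) = 0.
Bound: deg f ≤ 4.
A polynomial solution: f(k) = k*(k**3 + 3*k**2 + 2*k + 4)/4.
Then R = B(k−1)f/C = k*(k**3 + 3*k**2 + 2*k + 4)/(4*k**3 + 15*k**2 + 17*k + 10), so s_k = R(k)·t_k = k*(k**3 + 3*k**2 + 2*k + 4).
Verify: 4*k**3 + 15*k**2 + 17*k + 10 matches t_k.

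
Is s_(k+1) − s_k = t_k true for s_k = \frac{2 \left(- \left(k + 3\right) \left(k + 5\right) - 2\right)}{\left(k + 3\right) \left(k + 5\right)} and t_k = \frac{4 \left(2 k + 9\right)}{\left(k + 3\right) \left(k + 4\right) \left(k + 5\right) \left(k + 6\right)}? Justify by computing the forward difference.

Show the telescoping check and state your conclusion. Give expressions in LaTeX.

Valid — Δs_k = t_k.

s_(k+1) = 2*(-(k + 4)*(k + 6) - 2)/((k + 4)*(k + 6))
s_(k+1) − s_k = 4*(2*k + 9)/(k**4 + 18*k**3 + 119*k**2 + 342*k + 360)
(s_(k+1) − s_k) − t_k = 0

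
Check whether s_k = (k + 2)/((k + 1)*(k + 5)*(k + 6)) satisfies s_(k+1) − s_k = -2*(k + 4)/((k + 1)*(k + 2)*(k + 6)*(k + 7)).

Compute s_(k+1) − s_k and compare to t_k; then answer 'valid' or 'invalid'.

s_(k+1) = (k + 3)/((k + 2)*(k + 6)*(k + 7))
s_(k+1) − s_k = ((k + 1)*(k + 3)*(k + 5) - (k + 2)**2*(k + 7))/((k + 1)*(k + 2)*(k + 5)*(k + 6)*(k + 7))
(s_(k+1) − s_k) − t_k = 9*(k + 3)/(k**5 + 21*k**4 + 163*k**3 + 567*k**2 + 844*k + 420)

Invalid: residual 9*(k + 3)/(k**5 + 21*k**4 + 163*k**3 + 567*k**2 + 844*k + 420) ≠ 0.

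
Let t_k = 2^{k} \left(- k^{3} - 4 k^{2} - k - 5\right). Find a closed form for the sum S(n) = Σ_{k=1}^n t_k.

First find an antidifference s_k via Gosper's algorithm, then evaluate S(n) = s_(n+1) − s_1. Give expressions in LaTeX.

Step 1: r(k) = 2*(k**3 + 7*k**2 + 12*k + 11)/(k**3 + 4*k**2 + k + 5).
Gosper form: A/B · C(k+1)/C(k) with A=2, B=1, C=k**3 + 4*k**2 + k + 5.
Need (2)·f(k+1) − (1)·f(k) = k**3 + 4*k**2 + k + 5.
d = 3 from the (0,0,3) case.
Solve for f: f(k) = k**3 - 2*k**2 + 3*k + 1 (degree 3 ≤ 3).
R(k) = B(k−1)·f(k)/C(k) = (k**3 - 2*k**2 + 3*k + 1)/(k**3 + 4*k**2 + k + 5); s_k = R·t_k = 2**k*(-k**3 + 2*k**2 - 3*k - 1).
s_(k+1) − s_k = 2**k*(-k**3 - 4*k**2 - k - 5) = t_k.
Telescope: S(n) = s_(n+1) − s_(1) = 2**(n + 1)*(-n**3 - n**2 - 2*n - 3) − (-6) = -2*2**n*n**3 - 2*2**n*n**2 - 4*2**n*n - 6*2**n + 6.

S(n) = - 2 \cdot 2^{n} n^{3} - 2 \cdot 2^{n} n^{2} - 4 \cdot 2^{n} n - 6 \cdot 2^{n} + 6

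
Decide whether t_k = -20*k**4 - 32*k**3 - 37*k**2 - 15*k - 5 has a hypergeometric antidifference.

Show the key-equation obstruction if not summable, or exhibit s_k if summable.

Yes. s_k = k*(-4*k**4 + 2*k**3 - 3*k**2 + 3*k - 3).

t_(k+1)/t_k = (20*k**4 + 112*k**3 + 253*k**2 + 265*k + 109)/(20*k**4 + 32*k**3 + 37*k**2 + 15*k + 5).
A = 1, B = 1, C = k**4 + 8*k**3/5 + 37*k**2/20 + 3*k/4 + 1/4.
f must satisfy (1)·f(k+1) − (1)·f(k) = k**4 + 8*k**3/5 + 37*k**2/20 + 3*k/4 + 1/4.
Degrees (0,0,4) ⇒ d ≤ 5.
Solve for f: f(k) = k*(4*k**4 - 2*k**3 + 3*k**2 - 3*k + 3)/20 (degree 5 ≤ 5).
R(k) = B(k−1)·f(k)/C(k) = k*(4*k**4 - 2*k**3 + 3*k**2 - 3*k + 3)/(20*k**4 + 32*k**3 + 37*k**2 + 15*k + 5); s_k = R·t_k = k*(-4*k**4 + 2*k**3 - 3*k**2 + 3*k - 3).
Δs = -20*k**4 - 32*k**3 - 37*k**2 - 15*k - 5, as required.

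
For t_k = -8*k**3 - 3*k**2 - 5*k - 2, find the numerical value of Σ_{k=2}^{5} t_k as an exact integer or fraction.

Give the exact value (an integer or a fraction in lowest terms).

Σ = -2032

t_(k+1)/t_k = (8*k**3 + 27*k**2 + 35*k + 18)/(8*k**3 + 3*k**2 + 5*k + 2).
Gosper form: A/B · C(k+1)/C(k) with A=1, B=1, C=k**3 + 3*k**2/8 + 5*k/8 + 1/4.
Solve (1)·f(k+1) − (1)·f(k) = k**3 + 3*k**2/8 + 5*k/8 + 1/4.
From deg A=0, deg B=0, deg C=3: d=4.
Coefficient equations give f(k) = k**2*(2*k**2 - 3*k + 3)/8.
So s_k = (B(k−1)f/C)·t_k = (k**2*(2*k**2 - 3*k + 3)/(8*k**3 + 3*k**2 + 5*k + 2))·t_k = k**2*(-2*k**2 + 3*k - 3).
s_(k+1) − s_k = -8*k**3 - 3*k**2 - 5*k - 2 = t_k.
Evaluate s at k=6 and k=2: -2052 and -20; difference -2032.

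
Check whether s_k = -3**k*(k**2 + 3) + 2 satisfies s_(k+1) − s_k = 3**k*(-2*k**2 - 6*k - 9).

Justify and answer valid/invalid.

s_(k+1) = -3*3**k*((k + 1)**2 + 3) + 2
s_(k+1) − s_k = 3**k*(k**2 - 3*(k + 1)**2 - 6)
(s_(k+1) − s_k) − t_k = 0

Valid: the claim telescopes to t_k.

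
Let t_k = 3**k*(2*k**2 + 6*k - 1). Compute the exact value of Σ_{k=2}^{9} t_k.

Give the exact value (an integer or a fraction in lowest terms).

Ratio r(k) = 3*(2*k**2 + 10*k + 7)/(2*k**2 + 6*k - 1).
Gosper form: A/B · C(k+1)/C(k) with A=3, B=1, C=k**2 + 3*k - 1/2.
Need (3)·f(k+1) − (1)·f(k) = k**2 + 3*k - 1/2.
d = 2 from the (0,0,2) case.
Coefficient equations give f(k) = (k**2 - 2)/2.
Certificate R = B(k−1)f/C = (k**2 - 2)/(2*k**2 + 6*k - 1) gives s_k = 3**k*(k**2 - 2).
s_(k+1) − s_k = 3**k*(2*k**2 + 6*k - 1) = t_k.
Sum = s_(10) − s_(2); s_(10) = 5786802, s_(2) = 18 ⇒ 5786784.

Σ = 5786784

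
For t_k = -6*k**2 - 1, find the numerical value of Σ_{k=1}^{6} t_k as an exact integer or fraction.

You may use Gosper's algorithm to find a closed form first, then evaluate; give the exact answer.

Σ = -552

Step 1: r(k) = (6*(k + 1)**2 + 1)/(6*k**2 + 1).
Normal form (A,B,C) = (1, 1, k**2 + 1/6).
Need (1)·f(k+1) − (1)·f(k) = k**2 + 1/6.
Degrees (0,0,2) ⇒ d ≤ 3.
Solving with deg f ≤ 3: f(k) = k*(2*k**2 - 3*k + 2)/6.
So s_k = (B(k−1)f/C)·t_k = (k*(2*k**2 - 3*k + 2)/(6*k**2 + 1))·t_k = k*(-2*k**2 + 3*k - 2).
Verify: -6*k**2 - 1 matches t_k.
Sum = s_(7) − s_(1); s_(7) = -553, s_(1) = -1 ⇒ -552.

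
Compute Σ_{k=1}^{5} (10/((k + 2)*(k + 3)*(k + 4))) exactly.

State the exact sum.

Step 1: r(k) = (k + 2)/(k + 5).
So A=k + 2 and B=k + 5, with C=1.
Set up (k + 2)·f(k+1) − (k + 4)·f(k) − (1) = 0.
From deg A=1, deg B=1, deg C=0: d=2.
Solve for f: f(k) = k*(k + 5)/12 (degree 2 ≤ 2).
Get s_k = R·t_k = 5*k*(k + 5)/(6*(k + 2)*(k + 3)) with R(k) = B(k−1)f(k)/C(k) = k*(k + 4)*(k + 5)/12.
Check: Δs_k = 10/(k**3 + 9*k**2 + 26*k + 24). ✓
Evaluate s at k=6 and k=1: 55/72 and 5/12; difference 25/72.

Σ = 25/72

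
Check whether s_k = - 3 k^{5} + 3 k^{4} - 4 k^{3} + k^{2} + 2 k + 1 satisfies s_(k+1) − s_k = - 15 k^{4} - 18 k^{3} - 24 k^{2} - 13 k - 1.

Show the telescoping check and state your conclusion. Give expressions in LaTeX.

s_(k+1) = k*(-3*k**4 - 12*k**3 - 22*k**2 - 23*k - 11)
s_(k+1) − s_k = -15*k**4 - 18*k**3 - 24*k**2 - 13*k - 1
(s_(k+1) − s_k) − t_k = 0

Valid — Δs_k = t_k.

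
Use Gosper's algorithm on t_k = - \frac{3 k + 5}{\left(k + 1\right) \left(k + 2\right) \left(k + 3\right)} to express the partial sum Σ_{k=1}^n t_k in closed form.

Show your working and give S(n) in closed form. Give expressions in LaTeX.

Step 1: r(k) = (k + 1)*(3*k + 8)/((k + 4)*(3*k + 5)).
Normal form (A,B,C) = (k + 1, k + 4, k + 5/3).
Set up (k + 1)·f(k+1) − (k + 3)·f(k) − (k + 5/3) = 0.
Degrees (1,1,1) ⇒ d ≤ 2.
Coefficient equations give f(k) = k*(2*k + 3)/3.
Get s_k = R·t_k = k*(-2*k - 3)/((k + 1)*(k + 2)) with R(k) = B(k−1)f(k)/C(k) = k*(k + 3)*(2*k + 3)/(3*k + 5).
Check: Δs_k = (-3*k - 5)/(k**3 + 6*k**2 + 11*k + 6). ✓
Telescope: S(n) = s_(n+1) − s_(1) = (-2*n**2 - 7*n - 5)/(n**2 + 5*n + 6) − (-5/6) = n*(-7*n - 17)/(6*(n**2 + 5*n + 6)).

S(n) = \frac{n \left(- 7 n - 17\right)}{6 \left(n^{2} + 5 n + 6\right)}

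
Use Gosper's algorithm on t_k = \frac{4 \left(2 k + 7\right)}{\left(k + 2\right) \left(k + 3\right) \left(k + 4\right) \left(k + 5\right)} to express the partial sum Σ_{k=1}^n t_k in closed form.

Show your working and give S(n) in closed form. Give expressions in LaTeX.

The ratio is (k + 2)*(2*k + 9)/((k + 6)*(2*k + 7)).
Take A(k)=k + 2, B(k)=k + 6, C(k)=k + 7/2.
f must satisfy (k + 2)·f(k+1) − (k + 5)·f(k) = k + 7/2.
deg f ≤ 3 (via 1,1,1).
A polynomial solution: f(k) = k*(k + 3)*(k + 6)/16.
So s_k = (B(k−1)f/C)·t_k = (k*(k + 3)*(k + 5)*(k + 6)/(8*(2*k + 7)))·t_k = k*(k + 6)/(2*(k**2 + 6*k + 8)).
Verify: 4*(2*k + 7)/(k**4 + 14*k**3 + 71*k**2 + 154*k + 120) matches t_k.
Telescope: S(n) = s_(n+1) − s_(1) = (n**2 + 8*n + 7)/(2*(n**2 + 8*n + 15)) − (7/30) = 4*n*(n + 8)/(15*(n**2 + 8*n + 15)).

S(n) = \frac{4 n \left(n + 8\right)}{15 \left(n^{2} + 8 n + 15\right)}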